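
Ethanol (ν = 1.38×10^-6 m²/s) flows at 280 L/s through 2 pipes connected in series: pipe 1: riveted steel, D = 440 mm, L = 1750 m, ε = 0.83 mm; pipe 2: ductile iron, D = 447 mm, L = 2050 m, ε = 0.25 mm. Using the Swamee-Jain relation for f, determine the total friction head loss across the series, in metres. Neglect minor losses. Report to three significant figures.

H ≈ 29.6 m

Pipe 1: V = 1.841 m/s, Re = 5.87×10^5, ε/D = 0.00189, f = 0.02349, h_1 = f(L/D)V²/2g = 16.15 m
Pipe 2: V = 1.784 m/s, Re = 5.78×10^5, ε/D = 5.59×10^-4, f = 0.01802, h_2 = f(L/D)V²/2g = 13.41 m
Series → Q common, losses add: H = Σh = 29.56 m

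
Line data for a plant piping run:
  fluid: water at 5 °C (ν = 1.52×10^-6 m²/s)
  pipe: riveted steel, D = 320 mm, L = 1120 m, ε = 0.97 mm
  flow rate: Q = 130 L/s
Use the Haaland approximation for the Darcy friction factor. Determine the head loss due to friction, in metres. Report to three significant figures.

V = 4Q/(πD²) = 4·0.130/(π·0.320²) = 1.616 m/s
Re = VD/ν = 1.616·0.320/1.52×10^-6 = 3.40×10^5 → turbulent
ε/D = 0.97/320 = 0.00303
Haaland: f = 0.02665
h_f = f(L/D)V²/(2g) = 0.02665·(1120/0.320)·1.616²/(2·9.81) = 12.42 m

h_f ≈ 12.4 m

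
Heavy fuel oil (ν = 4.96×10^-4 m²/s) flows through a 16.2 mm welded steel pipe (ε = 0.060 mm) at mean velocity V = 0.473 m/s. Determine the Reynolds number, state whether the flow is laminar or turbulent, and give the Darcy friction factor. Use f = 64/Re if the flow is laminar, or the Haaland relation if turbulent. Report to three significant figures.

Re ≈ 15.4; laminar; f = 64/Re ≈ 4.14

Re = VD/ν = 0.4730·0.0162/4.96×10^-4 = 15.4
Re < 2300 → laminar → f = 64/Re = 4.143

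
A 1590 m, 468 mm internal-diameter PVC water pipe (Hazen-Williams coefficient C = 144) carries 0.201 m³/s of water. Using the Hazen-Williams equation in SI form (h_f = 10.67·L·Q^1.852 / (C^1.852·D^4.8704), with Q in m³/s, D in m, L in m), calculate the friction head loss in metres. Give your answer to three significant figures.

h_f = 10.67·1590·0.201^1.852 / (144^1.852·0.468^4.8704) = 3.530 m

h_f ≈ 3.53 m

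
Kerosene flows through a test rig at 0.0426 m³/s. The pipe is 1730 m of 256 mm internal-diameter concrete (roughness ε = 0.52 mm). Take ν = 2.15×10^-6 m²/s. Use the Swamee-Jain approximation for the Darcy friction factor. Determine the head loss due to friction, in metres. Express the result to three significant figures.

V = 4Q/(πD²) = 4·0.0426/(π·0.256²) = 0.8276 m/s
Re = VD/ν = 0.8276·0.256/2.15×10^-6 = 9.85×10^4 → turbulent
ε/D = 0.52/256 = 0.00203
Swamee-Jain: f = 0.02544
h_f = f(L/D)V²/(2g) = 0.02544·(1730/0.256)·0.8276²/(2·9.81) = 6.002 m

h_f ≈ 6.00 m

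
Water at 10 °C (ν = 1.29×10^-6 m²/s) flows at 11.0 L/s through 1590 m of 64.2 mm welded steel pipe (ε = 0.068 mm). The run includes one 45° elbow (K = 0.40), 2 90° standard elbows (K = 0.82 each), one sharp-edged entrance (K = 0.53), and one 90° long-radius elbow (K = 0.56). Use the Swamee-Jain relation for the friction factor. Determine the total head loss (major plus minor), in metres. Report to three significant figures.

H_L ≈ 317 m

V = 4Q/(πD²) = 3.398 m/s; V²/2g = 0.5885 m
Re = 1.69×10^5, ε/D = 0.00106 → f = 0.02164 (Swamee-Jain)
Major: h_f = f(L/D)·V²/2g = 0.02164·24766·0.5885 = 315.5 m
Minor: ΣK = 3.13; h_m = ΣK·V²/2g = 1.842 m
Total H_L = 315.5 + 1.842 = 317.3 m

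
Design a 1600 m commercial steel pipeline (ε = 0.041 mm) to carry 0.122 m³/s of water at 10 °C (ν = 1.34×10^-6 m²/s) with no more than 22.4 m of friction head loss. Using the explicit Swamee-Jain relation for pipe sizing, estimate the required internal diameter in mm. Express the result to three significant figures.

D ≈ 270 mm

Swamee-Jain (Type III): D = 0.66·[ε^1.25·(LQ²/(gh_f))^4.75 + ν·Q^9.4·(L/(gh_f))^5.2]^0.04
LQ²/(gh_f) = 0.1084; L/(gh_f) = 7.281
Term 1 = ε^1.25·(…)^4.75 = 8.55×10^-11; Term 2 = ν·Q^9.4·(…)^5.2 = 1.05×10^-10
D = 0.66·(8.55×10^-11 + 1.05×10^-10)^0.04 = 0.2696 m = 270 mm
Check: V = 2.14 m/s, Re = 4.30×10^5, f = 0.01527, h_f = 21.1 m ≈ 22.4 m ✓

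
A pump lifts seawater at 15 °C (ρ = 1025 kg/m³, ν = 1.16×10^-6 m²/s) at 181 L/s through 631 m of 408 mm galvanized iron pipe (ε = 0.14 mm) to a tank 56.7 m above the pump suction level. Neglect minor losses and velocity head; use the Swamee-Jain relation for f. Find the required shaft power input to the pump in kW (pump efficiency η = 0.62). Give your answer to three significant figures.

P_shaft ≈ 174 kW

V = 4Q/(πD²) = 1.384 m/s; Re = 4.87×10^5; ε/D = 3.43×10^-4; f = 0.01673
h_f = f(L/D)V²/2g = 2.528 m
Total head H = z + h_f = 56.7 + 2.528 = 59.23 m
P_hyd = ρgQH = 1025·9.81·0.181·59.23 = 107.8 kW
P_shaft = P_hyd/η = 107.8/0.62 = 173.9 kW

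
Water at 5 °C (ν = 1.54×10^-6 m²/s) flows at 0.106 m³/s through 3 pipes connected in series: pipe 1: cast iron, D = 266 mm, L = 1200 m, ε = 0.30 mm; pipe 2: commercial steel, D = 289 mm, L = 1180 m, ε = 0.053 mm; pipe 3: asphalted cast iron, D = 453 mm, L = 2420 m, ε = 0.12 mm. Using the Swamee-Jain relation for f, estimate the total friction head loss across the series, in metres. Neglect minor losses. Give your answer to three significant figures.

H ≈ 28.6 m

Pipe 1: V = 1.907 m/s, Re = 3.29×10^5, ε/D = 0.00113, f = 0.02118, h_1 = f(L/D)V²/2g = 17.72 m
Pipe 2: V = 1.616 m/s, Re = 3.03×10^5, ε/D = 1.83×10^-4, f = 0.01615, h_2 = f(L/D)V²/2g = 8.779 m
Pipe 3: V = 0.6577 m/s, Re = 1.93×10^5, ε/D = 2.65×10^-4, f = 0.01764, h_3 = f(L/D)V²/2g = 2.077 m
Series → Q common, losses add: H = Σh = 28.58 m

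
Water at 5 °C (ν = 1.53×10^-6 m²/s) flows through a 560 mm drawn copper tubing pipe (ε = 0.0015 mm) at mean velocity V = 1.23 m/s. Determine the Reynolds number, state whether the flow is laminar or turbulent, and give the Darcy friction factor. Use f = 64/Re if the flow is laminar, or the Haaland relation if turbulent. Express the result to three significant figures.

Re ≈ 4.50×10^5; turbulent; f ≈ 0.0133

Re = VD/ν = 1.230·0.560/1.53×10^-6 = 4.50×10^5
Re > 4000 → turbulent; ε/D = 2.68×10^-6
Haaland: f = 0.01334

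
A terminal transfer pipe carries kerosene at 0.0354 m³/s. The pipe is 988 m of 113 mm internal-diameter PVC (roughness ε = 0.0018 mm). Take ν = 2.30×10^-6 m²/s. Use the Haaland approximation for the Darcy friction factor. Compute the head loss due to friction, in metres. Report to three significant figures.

V = 4Q/(πD²) = 4·0.0354/(π·0.113²) = 3.530 m/s
Re = VD/ν = 3.530·0.113/2.30×10^-6 = 1.73×10^5 → turbulent
ε/D = 0.0018/113 = 1.59×10^-5
Haaland: f = 0.01603
h_f = f(L/D)V²/(2g) = 0.01603·(988/0.113)·3.530²/(2·9.81) = 88.99 m

h_f ≈ 89.0 m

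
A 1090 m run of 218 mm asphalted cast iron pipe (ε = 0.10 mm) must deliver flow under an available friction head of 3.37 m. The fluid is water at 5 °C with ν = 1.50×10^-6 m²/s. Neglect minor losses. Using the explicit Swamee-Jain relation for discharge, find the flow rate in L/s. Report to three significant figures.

Swamee-Jain (Type II): Q = -0.965·√(gD⁵h_f/L)·ln[ε/(3.7D) + √(3.17ν²L/(gD³h_f))]
√(gD⁵h_f/L) = √(9.81·0.218⁵·3.37/1090) = 0.003864
ε/(3.7D) = 1.24×10^-4; √(3.17ν²L/(gD³h_f)) = 1.51×10^-4
Q = -0.965·0.003864·ln(2.746×10^-4) = 0.03058 m³/s
Check: V = 0.819 m/s, Re = 1.19×10^5, f = 0.01979, h_f = 3.39 m ≈ 3.37 m ✓

Q ≈ 30.6 L/s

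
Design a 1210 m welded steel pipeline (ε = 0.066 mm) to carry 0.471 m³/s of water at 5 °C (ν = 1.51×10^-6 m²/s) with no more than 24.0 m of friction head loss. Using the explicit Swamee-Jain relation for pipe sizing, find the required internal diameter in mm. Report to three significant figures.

Swamee-Jain (Type III): D = 0.66·[ε^1.25·(LQ²/(gh_f))^4.75 + ν·Q^9.4·(L/(gh_f))^5.2]^0.04
LQ²/(gh_f) = 1.140; L/(gh_f) = 5.139
Term 1 = ε^1.25·(…)^4.75 = 1.11×10^-5; Term 2 = ν·Q^9.4·(…)^5.2 = 6.34×10^-6
D = 0.66·(1.11×10^-5 + 6.34×10^-6)^0.04 = 0.4258 m = 426 mm
Check: V = 3.31 m/s, Re = 9.33×10^5, f = 0.01432, h_f = 22.7 m ≈ 24.0 m ✓

D ≈ 426 mm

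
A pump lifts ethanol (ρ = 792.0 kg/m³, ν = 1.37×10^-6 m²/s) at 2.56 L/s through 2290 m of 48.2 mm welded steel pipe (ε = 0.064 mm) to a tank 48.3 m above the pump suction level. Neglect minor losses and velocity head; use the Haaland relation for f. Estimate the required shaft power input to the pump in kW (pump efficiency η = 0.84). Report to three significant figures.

V = 4Q/(πD²) = 1.403 m/s; Re = 4.94×10^4; ε/D = 0.00133; f = 0.02466
h_f = f(L/D)V²/2g = 117.5 m
Total head H = z + h_f = 48.3 + 117.5 = 165.8 m
P_hyd = ρgQH = 792.0·9.81·0.00256·165.8 = 3.298 kW
P_shaft = P_hyd/η = 3.298/0.84 = 3.927 kW

P_shaft ≈ 3.93 kW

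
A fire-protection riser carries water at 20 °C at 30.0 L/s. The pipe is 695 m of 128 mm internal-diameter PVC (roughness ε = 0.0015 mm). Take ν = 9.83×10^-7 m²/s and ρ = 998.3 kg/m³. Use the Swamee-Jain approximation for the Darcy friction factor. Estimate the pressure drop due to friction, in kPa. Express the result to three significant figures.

V = 4Q/(πD²) = 4·0.0300/(π·0.128²) = 2.331 m/s
Re = VD/ν = 2.331·0.128/9.83×10^-7 = 3.04×10^5 → turbulent
ε/D = 0.0015/128 = 1.17×10^-5
Swamee-Jain: f = 0.01448
h_f = f(L/D)V²/(2g) = 0.01448·(695/0.128)·2.331²/(2·9.81) = 21.78 m
Δp = ρg·h_f = 998.3·9.81·21.78 = 213.3 kPa

Δp ≈ 213 kPa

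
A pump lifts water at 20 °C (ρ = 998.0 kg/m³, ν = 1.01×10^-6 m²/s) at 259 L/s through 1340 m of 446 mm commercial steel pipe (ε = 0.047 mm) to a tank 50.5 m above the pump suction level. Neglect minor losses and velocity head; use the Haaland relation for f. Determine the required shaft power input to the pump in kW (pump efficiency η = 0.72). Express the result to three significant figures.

P_shaft ≈ 198 kW

V = 4Q/(πD²) = 1.658 m/s; Re = 7.32×10^5; ε/D = 1.05×10^-4; f = 0.01377
h_f = f(L/D)V²/2g = 5.795 m
Total head H = z + h_f = 50.5 + 5.795 = 56.30 m
P_hyd = ρgQH = 998.0·9.81·0.259·56.30 = 142.7 kW
P_shaft = P_hyd/η = 142.7/0.72 = 198.3 kW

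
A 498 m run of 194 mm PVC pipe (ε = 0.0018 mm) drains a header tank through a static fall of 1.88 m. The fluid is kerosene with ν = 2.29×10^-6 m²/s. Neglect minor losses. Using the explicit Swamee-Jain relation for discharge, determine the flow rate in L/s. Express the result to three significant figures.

Swamee-Jain (Type II): Q = -0.965·√(gD⁵h_f/L)·ln[ε/(3.7D) + √(3.17ν²L/(gD³h_f))]
√(gD⁵h_f/L) = √(9.81·0.194⁵·1.88/498) = 0.003190
ε/(3.7D) = 2.51×10^-6; √(3.17ν²L/(gD³h_f)) = 2.48×10^-4
Q = -0.965·0.003190·ln(2.505×10^-4) = 0.02553 m³/s
Check: V = 0.864 m/s, Re = 7.32×10^4, f = 0.01914, h_f = 1.87 m ≈ 1.88 m ✓

Q ≈ 25.5 L/s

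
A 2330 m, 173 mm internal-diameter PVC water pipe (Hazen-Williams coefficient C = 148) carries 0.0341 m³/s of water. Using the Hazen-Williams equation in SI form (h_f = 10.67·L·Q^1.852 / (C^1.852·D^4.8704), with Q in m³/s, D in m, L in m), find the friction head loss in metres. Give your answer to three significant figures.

h_f = 10.67·2330·0.0341^1.852 / (148^1.852·0.173^4.8704) = 23.44 m

h_f ≈ 23.4 m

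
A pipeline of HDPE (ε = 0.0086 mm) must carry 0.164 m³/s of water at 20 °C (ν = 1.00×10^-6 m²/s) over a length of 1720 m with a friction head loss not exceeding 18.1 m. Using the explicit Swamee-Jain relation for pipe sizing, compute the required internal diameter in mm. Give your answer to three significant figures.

D ≈ 310 mm

Swamee-Jain (Type III): D = 0.66·[ε^1.25·(LQ²/(gh_f))^4.75 + ν·Q^9.4·(L/(gh_f))^5.2]^0.04
LQ²/(gh_f) = 0.2605; L/(gh_f) = 9.687
Term 1 = ε^1.25·(…)^4.75 = 7.83×10^-10; Term 2 = ν·Q^9.4·(…)^5.2 = 5.59×10^-9
D = 0.66·(7.83×10^-10 + 5.59×10^-9)^0.04 = 0.3103 m = 310 mm
Check: V = 2.17 m/s, Re = 6.73×10^5, f = 0.01293, h_f = 17.2 m ≈ 18.1 m ✓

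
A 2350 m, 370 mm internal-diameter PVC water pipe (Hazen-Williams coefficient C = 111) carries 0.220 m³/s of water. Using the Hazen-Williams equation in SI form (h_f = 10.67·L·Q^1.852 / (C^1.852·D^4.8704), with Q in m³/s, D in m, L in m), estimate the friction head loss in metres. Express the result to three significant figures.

h_f = 10.67·2350·0.220^1.852 / (111^1.852·0.370^4.8704) = 31.37 m

h_f ≈ 31.4 m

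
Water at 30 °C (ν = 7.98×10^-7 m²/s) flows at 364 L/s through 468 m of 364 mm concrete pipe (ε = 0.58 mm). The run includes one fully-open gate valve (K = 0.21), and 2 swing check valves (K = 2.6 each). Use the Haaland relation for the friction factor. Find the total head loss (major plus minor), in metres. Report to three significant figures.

H_L ≈ 21.2 m

V = 4Q/(πD²) = 3.498 m/s; V²/2g = 0.6236 m
Re = 1.60×10^6, ε/D = 0.00159 → f = 0.02223 (Haaland)
Major: h_f = f(L/D)·V²/2g = 0.02223·1286·0.6236 = 17.83 m
Minor: ΣK = 5.41; h_m = ΣK·V²/2g = 3.374 m
Total H_L = 17.83 + 3.374 = 21.20 m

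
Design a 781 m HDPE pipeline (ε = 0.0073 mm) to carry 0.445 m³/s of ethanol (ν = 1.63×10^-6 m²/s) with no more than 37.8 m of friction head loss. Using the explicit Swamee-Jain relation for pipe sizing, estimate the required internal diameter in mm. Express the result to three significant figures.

Swamee-Jain (Type III): D = 0.66·[ε^1.25·(LQ²/(gh_f))^4.75 + ν·Q^9.4·(L/(gh_f))^5.2]^0.04
LQ²/(gh_f) = 0.4171; L/(gh_f) = 2.106
Term 1 = ε^1.25·(…)^4.75 = 5.96×10^-9; Term 2 = ν·Q^9.4·(…)^5.2 = 3.88×10^-8
D = 0.66·(5.96×10^-9 + 3.88×10^-8)^0.04 = 0.3354 m = 335 mm
Check: V = 5.04 m/s, Re = 1.04×10^6, f = 0.01206, h_f = 36.3 m ≈ 37.8 m ✓

D ≈ 335 mm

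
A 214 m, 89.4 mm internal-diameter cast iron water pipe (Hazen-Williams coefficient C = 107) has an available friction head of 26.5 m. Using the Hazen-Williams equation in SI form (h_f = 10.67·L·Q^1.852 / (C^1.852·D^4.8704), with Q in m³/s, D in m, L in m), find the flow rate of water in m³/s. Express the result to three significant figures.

Rearranging: Q = [h_f·C^1.852·D^4.8704 / (10.67·L)]^(1/1.852)
Q = [26.5·107^1.852·0.0894^4.8704 / (10.67·214)]^0.540 = 0.01685 m³/s

Q ≈ 0.0169 m³/s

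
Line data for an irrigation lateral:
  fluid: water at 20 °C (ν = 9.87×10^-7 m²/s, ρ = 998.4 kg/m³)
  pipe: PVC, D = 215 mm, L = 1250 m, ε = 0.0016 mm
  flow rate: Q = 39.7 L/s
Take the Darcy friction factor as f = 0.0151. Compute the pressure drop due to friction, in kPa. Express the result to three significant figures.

Δp ≈ 52.4 kPa

V = 4Q/(πD²) = 4·0.0397/(π·0.215²) = 1.094 m/s
h_f = f(L/D)V²/(2g) = 0.01510·(1250/0.215)·1.094²/(2·9.81) = 5.351 m
Δp = ρg·h_f = 998.4·9.81·5.351 = 52.40 kPa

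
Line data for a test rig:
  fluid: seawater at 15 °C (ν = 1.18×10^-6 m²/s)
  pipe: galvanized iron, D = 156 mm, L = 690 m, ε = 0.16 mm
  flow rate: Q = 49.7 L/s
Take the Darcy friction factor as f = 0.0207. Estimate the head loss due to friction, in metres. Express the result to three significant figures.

V = 4Q/(πD²) = 4·0.0497/(π·0.156²) = 2.600 m/s
h_f = f(L/D)V²/(2g) = 0.02070·(690/0.156)·2.600²/(2·9.81) = 31.55 m

h_f ≈ 31.6 m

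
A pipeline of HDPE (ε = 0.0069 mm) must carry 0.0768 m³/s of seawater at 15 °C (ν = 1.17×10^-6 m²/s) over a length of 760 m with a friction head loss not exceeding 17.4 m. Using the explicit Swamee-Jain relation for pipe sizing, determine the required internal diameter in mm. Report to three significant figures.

Swamee-Jain (Type III): D = 0.66·[ε^1.25·(LQ²/(gh_f))^4.75 + ν·Q^9.4·(L/(gh_f))^5.2]^0.04
LQ²/(gh_f) = 0.02626; L/(gh_f) = 4.452
Term 1 = ε^1.25·(…)^4.75 = 1.10×10^-14; Term 2 = ν·Q^9.4·(…)^5.2 = 9.19×10^-14
D = 0.66·(1.10×10^-14 + 9.19×10^-14)^0.04 = 0.1995 m = 200 mm
Check: V = 2.46 m/s, Re = 4.19×10^5, f = 0.01399, h_f = 16.4 m ≈ 17.4 m ✓

D ≈ 200 mm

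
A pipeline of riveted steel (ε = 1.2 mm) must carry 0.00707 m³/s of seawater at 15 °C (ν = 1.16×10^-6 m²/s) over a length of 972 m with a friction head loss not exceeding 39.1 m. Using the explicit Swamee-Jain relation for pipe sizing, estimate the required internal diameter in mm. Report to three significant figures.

D ≈ 85.7 mm

Swamee-Jain (Type III): D = 0.66·[ε^1.25·(LQ²/(gh_f))^4.75 + ν·Q^9.4·(L/(gh_f))^5.2]^0.04
LQ²/(gh_f) = 1.267×10^-4; L/(gh_f) = 2.534
Term 1 = ε^1.25·(…)^4.75 = 6.86×10^-23; Term 2 = ν·Q^9.4·(…)^5.2 = 8.89×10^-25
D = 0.66·(6.86×10^-23 + 8.89×10^-25)^0.04 = 0.08575 m = 85.7 mm
Check: V = 1.22 m/s, Re = 9.05×10^4, f = 0.04340, h_f = 37.6 m ≈ 39.1 m ✓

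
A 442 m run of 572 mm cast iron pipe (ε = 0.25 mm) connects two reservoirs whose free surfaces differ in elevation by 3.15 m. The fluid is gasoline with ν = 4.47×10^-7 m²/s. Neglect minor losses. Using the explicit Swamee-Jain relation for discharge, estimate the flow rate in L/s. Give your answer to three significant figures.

Q ≈ 567 L/s

Swamee-Jain (Type II): Q = -0.965·√(gD⁵h_f/L)·ln[ε/(3.7D) + √(3.17ν²L/(gD³h_f))]
√(gD⁵h_f/L) = √(9.81·0.572⁵·3.15/442) = 0.06543
ε/(3.7D) = 1.18×10^-4; √(3.17ν²L/(gD³h_f)) = 6.96×10^-6
Q = -0.965·0.06543·ln(1.251×10^-4) = 0.5674 m³/s
Check: V = 2.21 m/s, Re = 2.83×10^6, f = 0.01647, h_f = 3.16 m ≈ 3.15 m ✓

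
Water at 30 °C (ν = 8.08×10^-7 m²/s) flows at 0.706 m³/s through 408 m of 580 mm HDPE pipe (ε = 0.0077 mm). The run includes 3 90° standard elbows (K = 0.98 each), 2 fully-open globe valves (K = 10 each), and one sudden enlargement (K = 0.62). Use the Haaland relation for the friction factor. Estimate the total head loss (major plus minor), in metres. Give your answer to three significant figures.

V = 4Q/(πD²) = 2.672 m/s; V²/2g = 0.3639 m
Re = 1.92×10^6, ε/D = 1.33×10^-5 → f = 0.01080 (Haaland)
Major: h_f = f(L/D)·V²/2g = 0.01080·703.4·0.3639 = 2.764 m
Minor: ΣK = 23.6; h_m = ΣK·V²/2g = 8.574 m
Total H_L = 2.764 + 8.574 = 11.34 m

H_L ≈ 11.3 m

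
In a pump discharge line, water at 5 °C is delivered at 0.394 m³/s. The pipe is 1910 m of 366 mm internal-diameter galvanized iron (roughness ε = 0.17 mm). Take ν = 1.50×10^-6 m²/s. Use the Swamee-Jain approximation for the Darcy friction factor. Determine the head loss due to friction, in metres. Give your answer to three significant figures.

h_f ≈ 63.8 m

V = 4Q/(πD²) = 4·0.394/(π·0.366²) = 3.745 m/s
Re = VD/ν = 3.745·0.366/1.50×10^-6 = 9.14×10^5 → turbulent
ε/D = 0.17/366 = 4.64×10^-4
Swamee-Jain: f = 0.01711
h_f = f(L/D)V²/(2g) = 0.01711·(1910/0.366)·3.745²/(2·9.81) = 63.81 m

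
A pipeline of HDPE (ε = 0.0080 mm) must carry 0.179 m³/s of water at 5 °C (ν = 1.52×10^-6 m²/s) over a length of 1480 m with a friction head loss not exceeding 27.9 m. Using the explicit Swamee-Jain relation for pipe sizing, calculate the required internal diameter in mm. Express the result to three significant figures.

Swamee-Jain (Type III): D = 0.66·[ε^1.25·(LQ²/(gh_f))^4.75 + ν·Q^9.4·(L/(gh_f))^5.2]^0.04
LQ²/(gh_f) = 0.1733; L/(gh_f) = 5.407
Term 1 = ε^1.25·(…)^4.75 = 1.03×10^-10; Term 2 = ν·Q^9.4·(…)^5.2 = 9.34×10^-10
D = 0.66·(1.03×10^-10 + 9.34×10^-10)^0.04 = 0.2885 m = 289 mm
Check: V = 2.74 m/s, Re = 5.20×10^5, f = 0.01344, h_f = 26.3 m ≈ 27.9 m ✓

D ≈ 289 mm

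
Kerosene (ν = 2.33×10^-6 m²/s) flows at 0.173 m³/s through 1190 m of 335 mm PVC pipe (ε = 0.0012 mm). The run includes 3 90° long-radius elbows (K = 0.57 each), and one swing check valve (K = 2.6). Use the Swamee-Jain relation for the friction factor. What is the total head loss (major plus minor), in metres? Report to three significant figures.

V = 4Q/(πD²) = 1.963 m/s; V²/2g = 0.1964 m
Re = 2.82×10^5, ε/D = 3.58×10^-6 → f = 0.01458 (Swamee-Jain)
Major: h_f = f(L/D)·V²/2g = 0.01458·3552·0.1964 = 10.17 m
Minor: ΣK = 4.31; h_m = ΣK·V²/2g = 0.8463 m
Total H_L = 10.17 + 0.8463 = 11.02 m

H_L ≈ 11.0 m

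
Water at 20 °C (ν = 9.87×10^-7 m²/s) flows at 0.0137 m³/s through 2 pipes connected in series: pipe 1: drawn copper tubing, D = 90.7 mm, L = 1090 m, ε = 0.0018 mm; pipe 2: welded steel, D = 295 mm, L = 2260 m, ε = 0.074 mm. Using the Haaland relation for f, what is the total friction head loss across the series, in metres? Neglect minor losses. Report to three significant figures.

Pipe 1: V = 2.120 m/s, Re = 1.95×10^5, ε/D = 1.98×10^-5, f = 0.01570, h_1 = f(L/D)V²/2g = 43.24 m
Pipe 2: V = 0.2004 m/s, Re = 5.99×10^4, ε/D = 2.51×10^-4, f = 0.02074, h_2 = f(L/D)V²/2g = 0.3254 m
Series → Q common, losses add: H = Σh = 43.56 m

H ≈ 43.6 m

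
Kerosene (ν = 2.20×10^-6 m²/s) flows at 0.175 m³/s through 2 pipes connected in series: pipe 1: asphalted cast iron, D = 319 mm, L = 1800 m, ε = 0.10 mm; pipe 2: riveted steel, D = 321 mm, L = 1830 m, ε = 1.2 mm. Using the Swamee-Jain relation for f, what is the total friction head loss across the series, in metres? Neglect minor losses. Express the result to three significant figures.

Pipe 1: V = 2.190 m/s, Re = 3.17×10^5, ε/D = 3.13×10^-4, f = 0.01707, h_1 = f(L/D)V²/2g = 23.53 m
Pipe 2: V = 2.162 m/s, Re = 3.16×10^5, ε/D = 0.00374, f = 0.02837, h_2 = f(L/D)V²/2g = 38.54 m
Series → Q common, losses add: H = Σh = 62.08 m

H ≈ 62.1 m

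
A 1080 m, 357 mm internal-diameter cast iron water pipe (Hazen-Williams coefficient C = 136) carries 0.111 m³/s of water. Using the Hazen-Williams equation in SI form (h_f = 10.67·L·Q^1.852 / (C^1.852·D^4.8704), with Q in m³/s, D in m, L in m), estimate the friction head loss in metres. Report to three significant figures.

h_f = 10.67·1080·0.111^1.852 / (136^1.852·0.357^4.8704) = 3.318 m

h_f ≈ 3.32 m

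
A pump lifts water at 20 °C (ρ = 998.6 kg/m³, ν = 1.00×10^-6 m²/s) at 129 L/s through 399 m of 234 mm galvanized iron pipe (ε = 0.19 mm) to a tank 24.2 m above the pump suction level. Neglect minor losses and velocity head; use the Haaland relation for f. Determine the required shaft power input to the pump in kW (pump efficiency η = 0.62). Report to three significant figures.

V = 4Q/(πD²) = 3.000 m/s; Re = 7.02×10^5; ε/D = 8.12×10^-4; f = 0.01915
h_f = f(L/D)V²/2g = 14.98 m
Total head H = z + h_f = 24.2 + 14.98 = 39.18 m
P_hyd = ρgQH = 998.6·9.81·0.129·39.18 = 49.51 kW
P_shaft = P_hyd/η = 49.51/0.62 = 79.85 kW

P_shaft ≈ 79.8 kW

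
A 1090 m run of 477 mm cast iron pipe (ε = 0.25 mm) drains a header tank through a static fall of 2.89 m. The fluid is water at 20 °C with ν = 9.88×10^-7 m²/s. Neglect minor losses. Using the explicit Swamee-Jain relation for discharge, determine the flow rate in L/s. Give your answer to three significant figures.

Q ≈ 212 L/s

Swamee-Jain (Type II): Q = -0.965·√(gD⁵h_f/L)·ln[ε/(3.7D) + √(3.17ν²L/(gD³h_f))]
√(gD⁵h_f/L) = √(9.81·0.477⁵·2.89/1090) = 0.02534
ε/(3.7D) = 1.42×10^-4; √(3.17ν²L/(gD³h_f)) = 3.31×10^-5
Q = -0.965·0.02534·ln(1.748×10^-4) = 0.2116 m³/s
Check: V = 1.18 m/s, Re = 5.72×10^5, f = 0.01782, h_f = 2.91 m ≈ 2.89 m ✓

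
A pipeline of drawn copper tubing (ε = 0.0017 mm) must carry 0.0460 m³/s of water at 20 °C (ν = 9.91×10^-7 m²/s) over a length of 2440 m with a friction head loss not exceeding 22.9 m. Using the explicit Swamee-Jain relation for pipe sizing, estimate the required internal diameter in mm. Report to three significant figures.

Swamee-Jain (Type III): D = 0.66·[ε^1.25·(LQ²/(gh_f))^4.75 + ν·Q^9.4·(L/(gh_f))^5.2]^0.04
LQ²/(gh_f) = 0.02298; L/(gh_f) = 10.86
Term 1 = ε^1.25·(…)^4.75 = 1.01×10^-15; Term 2 = ν·Q^9.4·(…)^5.2 = 6.50×10^-14
D = 0.66·(1.01×10^-15 + 6.50×10^-14)^0.04 = 0.1960 m = 196 mm
Check: V = 1.52 m/s, Re = 3.01×10^5, f = 0.01446, h_f = 21.3 m ≈ 22.9 m ✓

D ≈ 196 mm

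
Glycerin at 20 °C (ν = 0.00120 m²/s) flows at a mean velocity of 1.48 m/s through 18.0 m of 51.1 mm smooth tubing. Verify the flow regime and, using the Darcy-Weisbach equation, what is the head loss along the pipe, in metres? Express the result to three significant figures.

Re = VD/ν = 1.48·0.05110/0.00120 = 63.0 → laminar (Re < 2300)
f = 64/Re = 1.015
h_f = f(L/D)V²/(2g) = 1.015·(18.0/0.05110)·1.48²/(2·9.81) = 39.94 m

h_f ≈ 39.9 m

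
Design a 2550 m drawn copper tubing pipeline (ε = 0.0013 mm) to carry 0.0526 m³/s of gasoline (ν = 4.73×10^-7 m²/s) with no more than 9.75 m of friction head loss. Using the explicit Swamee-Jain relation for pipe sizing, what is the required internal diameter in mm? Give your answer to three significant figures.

D ≈ 241 mm

Swamee-Jain (Type III): D = 0.66·[ε^1.25·(LQ²/(gh_f))^4.75 + ν·Q^9.4·(L/(gh_f))^5.2]^0.04
LQ²/(gh_f) = 0.07376; L/(gh_f) = 26.66
Term 1 = ε^1.25·(…)^4.75 = 1.84×10^-13; Term 2 = ν·Q^9.4·(…)^5.2 = 1.17×10^-11
D = 0.66·(1.84×10^-13 + 1.17×10^-11)^0.04 = 0.2413 m = 241 mm
Check: V = 1.15 m/s, Re = 5.87×10^5, f = 0.01282, h_f = 9.14 m ≈ 9.75 m ✓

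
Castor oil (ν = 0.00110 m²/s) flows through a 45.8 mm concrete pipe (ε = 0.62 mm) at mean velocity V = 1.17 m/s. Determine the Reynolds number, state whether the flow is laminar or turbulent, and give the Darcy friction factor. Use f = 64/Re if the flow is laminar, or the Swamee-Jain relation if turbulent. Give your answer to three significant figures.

Re = VD/ν = 1.170·0.0458/0.00110 = 48.7
Re < 2300 → laminar → f = 64/Re = 1.314

Re ≈ 48.7; laminar; f = 64/Re ≈ 1.31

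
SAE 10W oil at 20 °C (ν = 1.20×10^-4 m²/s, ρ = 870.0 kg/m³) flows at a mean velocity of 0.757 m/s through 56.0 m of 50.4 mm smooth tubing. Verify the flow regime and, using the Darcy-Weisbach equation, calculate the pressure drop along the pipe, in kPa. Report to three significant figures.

Δp ≈ 55.8 kPa

Re = VD/ν = 0.757·0.05040/1.20×10^-4 = 318 → laminar (Re < 2300)
f = 64/Re = 0.2013
h_f = f(L/D)V²/(2g) = 0.2013·(56.0/0.05040)·0.757²/(2·9.81) = 6.533 m
Δp = ρg·h_f = 870.0·9.81·6.533 = 55.75 kPa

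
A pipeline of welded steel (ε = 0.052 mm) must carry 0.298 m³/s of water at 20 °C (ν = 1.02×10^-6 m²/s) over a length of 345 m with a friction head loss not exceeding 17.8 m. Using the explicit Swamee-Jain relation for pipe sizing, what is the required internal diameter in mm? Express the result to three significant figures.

Swamee-Jain (Type III): D = 0.66·[ε^1.25·(LQ²/(gh_f))^4.75 + ν·Q^9.4·(L/(gh_f))^5.2]^0.04
LQ²/(gh_f) = 0.1755; L/(gh_f) = 1.976
Term 1 = ε^1.25·(…)^4.75 = 1.13×10^-9; Term 2 = ν·Q^9.4·(…)^5.2 = 4.02×10^-10
D = 0.66·(1.13×10^-9 + 4.02×10^-10)^0.04 = 0.2931 m = 293 mm
Check: V = 4.42 m/s, Re = 1.27×10^6, f = 0.01432, h_f = 16.8 m ≈ 17.8 m ✓

D ≈ 293 mm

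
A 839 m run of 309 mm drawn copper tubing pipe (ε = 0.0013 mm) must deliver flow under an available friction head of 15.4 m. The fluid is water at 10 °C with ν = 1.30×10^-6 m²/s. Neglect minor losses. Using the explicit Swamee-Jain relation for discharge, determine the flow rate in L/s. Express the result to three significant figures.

Swamee-Jain (Type II): Q = -0.965·√(gD⁵h_f/L)·ln[ε/(3.7D) + √(3.17ν²L/(gD³h_f))]
√(gD⁵h_f/L) = √(9.81·0.309⁵·15.4/839) = 0.02252
ε/(3.7D) = 1.14×10^-6; √(3.17ν²L/(gD³h_f)) = 3.18×10^-5
Q = -0.965·0.02252·ln(3.289×10^-5) = 0.2243 m³/s
Check: V = 2.99 m/s, Re = 7.11×10^5, f = 0.01239, h_f = 15.3 m ≈ 15.4 m ✓

Q ≈ 224 L/s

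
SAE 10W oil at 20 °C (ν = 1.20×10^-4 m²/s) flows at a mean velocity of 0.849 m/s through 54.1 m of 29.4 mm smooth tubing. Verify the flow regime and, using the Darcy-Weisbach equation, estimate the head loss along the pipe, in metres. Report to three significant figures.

Re = VD/ν = 0.849·0.02940/1.20×10^-4 = 208 → laminar (Re < 2300)
f = 64/Re = 0.3077
h_f = f(L/D)V²/(2g) = 0.3077·(54.1/0.02940)·0.849²/(2·9.81) = 20.80 m

h_f ≈ 20.8 m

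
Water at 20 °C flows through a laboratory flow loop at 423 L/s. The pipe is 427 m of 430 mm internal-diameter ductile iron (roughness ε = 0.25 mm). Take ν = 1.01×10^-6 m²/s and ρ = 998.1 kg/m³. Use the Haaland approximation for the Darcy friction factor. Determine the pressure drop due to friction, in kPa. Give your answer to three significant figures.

Δp ≈ 74.1 kPa

V = 4Q/(πD²) = 4·0.423/(π·0.430²) = 2.913 m/s
Re = VD/ν = 2.913·0.430/1.01×10^-6 = 1.24×10^6 → turbulent
ε/D = 0.25/430 = 5.81×10^-4
Haaland: f = 0.01763
h_f = f(L/D)V²/(2g) = 0.01763·(427/0.430)·2.913²/(2·9.81) = 7.573 m
Δp = ρg·h_f = 998.1·9.81·7.573 = 74.15 kPa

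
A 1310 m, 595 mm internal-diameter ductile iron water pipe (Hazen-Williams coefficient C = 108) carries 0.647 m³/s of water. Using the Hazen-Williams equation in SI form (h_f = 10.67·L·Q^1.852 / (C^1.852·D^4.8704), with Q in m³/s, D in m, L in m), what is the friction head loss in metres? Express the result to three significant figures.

h_f = 10.67·1310·0.647^1.852 / (108^1.852·0.595^4.8704) = 13.41 m

h_f ≈ 13.4 m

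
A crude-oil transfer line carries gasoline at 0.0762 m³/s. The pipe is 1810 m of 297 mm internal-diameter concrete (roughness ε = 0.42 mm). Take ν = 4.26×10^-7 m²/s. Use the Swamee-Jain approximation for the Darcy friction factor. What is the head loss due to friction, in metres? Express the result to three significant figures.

h_f ≈ 8.19 m

V = 4Q/(πD²) = 4·0.0762/(π·0.297²) = 1.100 m/s
Re = VD/ν = 1.100·0.297/4.26×10^-7 = 7.67×10^5 → turbulent
ε/D = 0.42/297 = 0.00141
Swamee-Jain: f = 0.02181
h_f = f(L/D)V²/(2g) = 0.02181·(1810/0.297)·1.100²/(2·9.81) = 8.194 m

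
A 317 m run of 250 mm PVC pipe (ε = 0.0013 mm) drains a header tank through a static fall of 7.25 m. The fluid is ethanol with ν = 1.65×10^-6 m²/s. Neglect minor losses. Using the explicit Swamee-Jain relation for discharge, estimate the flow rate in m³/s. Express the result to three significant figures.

Q ≈ 0.141 m³/s

Swamee-Jain (Type II): Q = -0.965·√(gD⁵h_f/L)·ln[ε/(3.7D) + √(3.17ν²L/(gD³h_f))]
√(gD⁵h_f/L) = √(9.81·0.250⁵·7.25/317) = 0.01480
ε/(3.7D) = 1.41×10^-6; √(3.17ν²L/(gD³h_f)) = 4.96×10^-5
Q = -0.965·0.01480·ln(5.102×10^-5) = 0.1412 m³/s
Check: V = 2.88 m/s, Re = 4.36×10^5, f = 0.01350, h_f = 7.21 m ≈ 7.25 m ✓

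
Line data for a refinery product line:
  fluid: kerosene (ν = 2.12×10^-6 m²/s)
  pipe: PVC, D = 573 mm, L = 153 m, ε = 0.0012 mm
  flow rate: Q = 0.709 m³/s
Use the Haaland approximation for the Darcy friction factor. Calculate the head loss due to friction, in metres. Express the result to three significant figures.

V = 4Q/(πD²) = 4·0.709/(π·0.573²) = 2.749 m/s
Re = VD/ν = 2.749·0.573/2.12×10^-6 = 7.43×10^5 → turbulent
ε/D = 0.0012/573 = 2.09×10^-6
Haaland: f = 0.01221
h_f = f(L/D)V²/(2g) = 0.01221·(153/0.573)·2.749²/(2·9.81) = 1.257 m

h_f ≈ 1.26 m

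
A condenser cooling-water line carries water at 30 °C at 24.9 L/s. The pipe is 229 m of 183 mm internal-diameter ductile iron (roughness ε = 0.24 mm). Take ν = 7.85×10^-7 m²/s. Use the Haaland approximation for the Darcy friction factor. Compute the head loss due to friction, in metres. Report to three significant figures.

h_f ≈ 1.26 m

V = 4Q/(πD²) = 4·0.0249/(π·0.183²) = 0.9467 m/s
Re = VD/ν = 0.9467·0.183/7.85×10^-7 = 2.21×10^5 → turbulent
ε/D = 0.24/183 = 0.00131
Haaland: f = 0.02199
h_f = f(L/D)V²/(2g) = 0.02199·(229/0.183)·0.9467²/(2·9.81) = 1.257 m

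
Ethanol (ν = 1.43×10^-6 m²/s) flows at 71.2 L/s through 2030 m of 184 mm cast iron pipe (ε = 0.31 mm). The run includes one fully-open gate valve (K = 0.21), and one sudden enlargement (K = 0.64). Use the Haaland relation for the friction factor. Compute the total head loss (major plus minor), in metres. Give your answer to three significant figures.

H_L ≈ 92.9 m

V = 4Q/(πD²) = 2.678 m/s; V²/2g = 0.3654 m
Re = 3.45×10^5, ε/D = 0.00168 → f = 0.02295 (Haaland)
Major: h_f = f(L/D)·V²/2g = 0.02295·11033·0.3654 = 92.55 m
Minor: ΣK = 0.850; h_m = ΣK·V²/2g = 0.3106 m
Total H_L = 92.55 + 0.3106 = 92.86 m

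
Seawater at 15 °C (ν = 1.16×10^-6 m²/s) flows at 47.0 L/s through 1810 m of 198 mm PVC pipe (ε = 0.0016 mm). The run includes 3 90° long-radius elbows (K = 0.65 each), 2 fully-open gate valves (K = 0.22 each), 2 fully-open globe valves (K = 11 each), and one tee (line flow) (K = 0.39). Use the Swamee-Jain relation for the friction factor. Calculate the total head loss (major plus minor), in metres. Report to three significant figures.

H_L ≈ 19.1 m

V = 4Q/(πD²) = 1.526 m/s; V²/2g = 0.1188 m
Re = 2.61×10^5, ε/D = 8.08×10^-6 → f = 0.01485 (Swamee-Jain)
Major: h_f = f(L/D)·V²/2g = 0.01485·9141·0.1188 = 16.12 m
Minor: ΣK = 24.8; h_m = ΣK·V²/2g = 2.943 m
Total H_L = 16.12 + 2.943 = 19.06 m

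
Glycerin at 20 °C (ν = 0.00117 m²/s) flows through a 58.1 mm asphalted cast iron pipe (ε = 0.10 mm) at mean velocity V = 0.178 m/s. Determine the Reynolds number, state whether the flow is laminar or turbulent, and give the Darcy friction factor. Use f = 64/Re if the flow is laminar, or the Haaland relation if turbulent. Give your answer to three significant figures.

Re ≈ 8.84; laminar; f = 64/Re ≈ 7.24

Re = VD/ν = 0.1780·0.0581/0.00117 = 8.84
Re < 2300 → laminar → f = 64/Re = 7.241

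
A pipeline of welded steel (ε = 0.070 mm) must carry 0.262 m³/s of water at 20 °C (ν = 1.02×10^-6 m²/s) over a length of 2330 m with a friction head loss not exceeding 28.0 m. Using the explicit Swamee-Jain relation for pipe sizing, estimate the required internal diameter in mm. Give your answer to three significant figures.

Swamee-Jain (Type III): D = 0.66·[ε^1.25·(LQ²/(gh_f))^4.75 + ν·Q^9.4·(L/(gh_f))^5.2]^0.04
LQ²/(gh_f) = 0.5823; L/(gh_f) = 8.483
Term 1 = ε^1.25·(…)^4.75 = 4.91×10^-7; Term 2 = ν·Q^9.4·(…)^5.2 = 2.34×10^-7
D = 0.66·(4.91×10^-7 + 2.34×10^-7)^0.04 = 0.3749 m = 375 mm
Check: V = 2.37 m/s, Re = 8.72×10^5, f = 0.01475, h_f = 26.3 m ≈ 28.0 m ✓

D ≈ 375 mm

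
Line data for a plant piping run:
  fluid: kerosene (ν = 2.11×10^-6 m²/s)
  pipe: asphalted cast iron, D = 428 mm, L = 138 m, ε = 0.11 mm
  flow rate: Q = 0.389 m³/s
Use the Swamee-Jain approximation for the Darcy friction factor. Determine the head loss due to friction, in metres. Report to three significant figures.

h_f ≈ 1.91 m

V = 4Q/(πD²) = 4·0.389/(π·0.428²) = 2.704 m/s
Re = VD/ν = 2.704·0.428/2.11×10^-6 = 5.48×10^5 → turbulent
ε/D = 0.11/428 = 2.57×10^-4
Swamee-Jain: f = 0.01591
h_f = f(L/D)V²/(2g) = 0.01591·(138/0.428)·2.704²/(2·9.81) = 1.912 m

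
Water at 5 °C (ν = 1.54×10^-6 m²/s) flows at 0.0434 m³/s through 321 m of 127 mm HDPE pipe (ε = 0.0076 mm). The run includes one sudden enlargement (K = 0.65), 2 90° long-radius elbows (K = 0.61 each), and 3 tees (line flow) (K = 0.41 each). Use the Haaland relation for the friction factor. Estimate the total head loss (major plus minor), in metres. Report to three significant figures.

H_L ≈ 24.6 m

V = 4Q/(πD²) = 3.426 m/s; V²/2g = 0.5983 m
Re = 2.83×10^5, ε/D = 5.98×10^-5 → f = 0.01501 (Haaland)
Major: h_f = f(L/D)·V²/2g = 0.01501·2528·0.5983 = 22.70 m
Minor: ΣK = 3.10; h_m = ΣK·V²/2g = 1.855 m
Total H_L = 22.70 + 1.855 = 24.56 m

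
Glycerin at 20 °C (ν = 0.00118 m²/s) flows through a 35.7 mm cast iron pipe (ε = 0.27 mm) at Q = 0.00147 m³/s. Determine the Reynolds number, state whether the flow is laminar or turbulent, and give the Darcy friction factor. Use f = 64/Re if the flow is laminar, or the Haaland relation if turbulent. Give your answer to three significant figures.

Re ≈ 44.4; laminar; f = 64/Re ≈ 1.44

V = 4Q/(πD²) = 1.469 m/s
Re = VD/ν = 1.469·0.0357/0.00118 = 44.4
Re < 2300 → laminar → f = 64/Re = 1.440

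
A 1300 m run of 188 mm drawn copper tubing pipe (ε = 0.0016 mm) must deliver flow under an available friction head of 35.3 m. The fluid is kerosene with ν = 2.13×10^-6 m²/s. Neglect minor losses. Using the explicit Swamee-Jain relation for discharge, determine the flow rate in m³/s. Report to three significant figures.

Q ≈ 0.0709 m³/s

Swamee-Jain (Type II): Q = -0.965·√(gD⁵h_f/L)·ln[ε/(3.7D) + √(3.17ν²L/(gD³h_f))]
√(gD⁵h_f/L) = √(9.81·0.188⁵·35.3/1300) = 0.007909
ε/(3.7D) = 2.30×10^-6; √(3.17ν²L/(gD³h_f)) = 9.01×10^-5
Q = -0.965·0.007909·ln(9.244×10^-5) = 0.07090 m³/s
Check: V = 2.55 m/s, Re = 2.25×10^5, f = 0.01526, h_f = 35.1 m ≈ 35.3 m ✓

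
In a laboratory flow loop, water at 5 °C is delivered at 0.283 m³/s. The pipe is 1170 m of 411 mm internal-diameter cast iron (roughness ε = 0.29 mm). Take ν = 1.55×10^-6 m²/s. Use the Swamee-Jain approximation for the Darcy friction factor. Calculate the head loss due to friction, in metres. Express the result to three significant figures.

h_f ≈ 12.5 m

V = 4Q/(πD²) = 4·0.283/(π·0.411²) = 2.133 m/s
Re = VD/ν = 2.133·0.411/1.55×10^-6 = 5.66×10^5 → turbulent
ε/D = 0.29/411 = 7.06×10^-4
Swamee-Jain: f = 0.01886
h_f = f(L/D)V²/(2g) = 0.01886·(1170/0.411)·2.133²/(2·9.81) = 12.45 m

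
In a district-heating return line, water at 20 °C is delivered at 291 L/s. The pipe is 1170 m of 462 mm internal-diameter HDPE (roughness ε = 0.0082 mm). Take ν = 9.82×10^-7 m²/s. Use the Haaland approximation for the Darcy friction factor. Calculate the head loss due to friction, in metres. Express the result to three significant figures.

h_f ≈ 4.78 m

V = 4Q/(πD²) = 4·0.291/(π·0.462²) = 1.736 m/s
Re = VD/ν = 1.736·0.462/9.82×10^-7 = 8.17×10^5 → turbulent
ε/D = 0.0082/462 = 1.77×10^-5
Haaland: f = 0.01228
h_f = f(L/D)V²/(2g) = 0.01228·(1170/0.462)·1.736²/(2·9.81) = 4.776 m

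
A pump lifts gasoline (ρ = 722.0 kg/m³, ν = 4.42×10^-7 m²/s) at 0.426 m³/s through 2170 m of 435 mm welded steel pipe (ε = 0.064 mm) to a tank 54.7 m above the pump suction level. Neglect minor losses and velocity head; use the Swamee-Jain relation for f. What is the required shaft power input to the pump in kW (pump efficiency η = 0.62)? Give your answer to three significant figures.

P_shaft ≈ 403 kW

V = 4Q/(πD²) = 2.866 m/s; Re = 2.82×10^6; ε/D = 1.47×10^-4; f = 0.01345
h_f = f(L/D)V²/2g = 28.09 m
Total head H = z + h_f = 54.7 + 28.09 = 82.79 m
P_hyd = ρgQH = 722.0·9.81·0.426·82.79 = 249.8 kW
P_shaft = P_hyd/η = 249.8/0.62 = 402.9 kW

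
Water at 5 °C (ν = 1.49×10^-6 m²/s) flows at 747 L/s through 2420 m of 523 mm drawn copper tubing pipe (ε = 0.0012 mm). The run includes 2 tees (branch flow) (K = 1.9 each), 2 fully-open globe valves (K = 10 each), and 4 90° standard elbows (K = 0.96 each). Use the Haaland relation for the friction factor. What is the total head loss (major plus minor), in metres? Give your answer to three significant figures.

V = 4Q/(πD²) = 3.477 m/s; V²/2g = 0.6162 m
Re = 1.22×10^6, ε/D = 2.29×10^-6 → f = 0.01125 (Haaland)
Major: h_f = f(L/D)·V²/2g = 0.01125·4627·0.6162 = 32.08 m
Minor: ΣK = 27.6; h_m = ΣK·V²/2g = 17.03 m
Total H_L = 32.08 + 17.03 = 49.11 m

H_L ≈ 49.1 m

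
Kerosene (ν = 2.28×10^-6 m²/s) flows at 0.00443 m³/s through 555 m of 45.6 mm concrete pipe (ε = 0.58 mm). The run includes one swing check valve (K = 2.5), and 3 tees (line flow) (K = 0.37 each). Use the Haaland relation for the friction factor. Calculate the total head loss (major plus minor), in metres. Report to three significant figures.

V = 4Q/(πD²) = 2.713 m/s; V²/2g = 0.3750 m
Re = 5.43×10^4, ε/D = 0.0127 → f = 0.04216 (Haaland)
Major: h_f = f(L/D)·V²/2g = 0.04216·12171·0.3750 = 192.4 m
Minor: ΣK = 3.61; h_m = ΣK·V²/2g = 1.354 m
Total H_L = 192.4 + 1.354 = 193.8 m

H_L ≈ 194 m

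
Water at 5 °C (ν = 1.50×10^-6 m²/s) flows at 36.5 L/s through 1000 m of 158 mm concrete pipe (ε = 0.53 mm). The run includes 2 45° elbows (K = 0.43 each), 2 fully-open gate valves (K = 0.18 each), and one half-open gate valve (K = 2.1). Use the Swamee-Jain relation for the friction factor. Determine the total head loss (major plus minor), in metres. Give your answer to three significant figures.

H_L ≈ 31.7 m

V = 4Q/(πD²) = 1.862 m/s; V²/2g = 0.1766 m
Re = 1.96×10^5, ε/D = 0.00335 → f = 0.02782 (Swamee-Jain)
Major: h_f = f(L/D)·V²/2g = 0.02782·6329·0.1766 = 31.10 m
Minor: ΣK = 3.32; h_m = ΣK·V²/2g = 0.5864 m
Total H_L = 31.10 + 0.5864 = 31.69 m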